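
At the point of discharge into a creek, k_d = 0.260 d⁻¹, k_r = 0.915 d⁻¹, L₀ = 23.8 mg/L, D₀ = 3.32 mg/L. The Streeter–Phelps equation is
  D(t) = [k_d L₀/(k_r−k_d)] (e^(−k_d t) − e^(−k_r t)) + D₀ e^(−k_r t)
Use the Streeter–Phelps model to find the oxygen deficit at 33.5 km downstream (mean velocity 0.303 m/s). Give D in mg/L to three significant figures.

D ≈ 4.87 mg/L

Travel time t = x/v = 33.5 km / (0.303 m/s) = 33500 m / 0.303 m/s = 110600 s = 1.280 d.
k_d L₀/(k_r−k_d) = 0.260×23.8/(0.915−0.260) = 6.188/0.6550 = 9.447 mg/L.
e^(−k_d t) = e^(−0.260×1.280) = 0.7170; e^(−k_r t) = e^(−0.915×1.280) = 0.3101.
D = 9.447 × (0.7170 − 0.3101) + 3.32 × 0.3101 = 3.844 + 1.030 = 4.873 mg/L.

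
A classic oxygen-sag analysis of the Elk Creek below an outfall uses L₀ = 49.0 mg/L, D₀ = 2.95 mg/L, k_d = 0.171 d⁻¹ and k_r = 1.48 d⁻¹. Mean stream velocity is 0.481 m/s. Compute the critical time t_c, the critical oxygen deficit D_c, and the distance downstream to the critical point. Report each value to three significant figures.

t_c ≈ 1.18 d; D_c ≈ 4.63 mg/L; x_c ≈ 48.9 km

t_c = [1/(k_r−k_d)] ln[(k_r/k_d)(1 − D₀(k_r−k_d)/(k_d L₀))]
= [1/(1.48−0.171)] ln[(1.48/0.171)(1 − 2.95×1.309/(0.171×49.0))]
= (1/1.309) ln[8.655 × 0.5391] = 0.7639 × ln(4.666) = 0.7639 × 1.540 = 1.177 d.
D_c = (k_d/k_r) L₀ e^(−k_d t_c) = (0.171/1.48) × 49.0 × e^(−0.171×1.177) = 0.1155 × 49.0 × 0.8177 = 4.630 mg/L.
x_c = v t_c = 0.481 m/s × 1.177 d × 86400 s/d = 48900 m ≈ 48.9 km.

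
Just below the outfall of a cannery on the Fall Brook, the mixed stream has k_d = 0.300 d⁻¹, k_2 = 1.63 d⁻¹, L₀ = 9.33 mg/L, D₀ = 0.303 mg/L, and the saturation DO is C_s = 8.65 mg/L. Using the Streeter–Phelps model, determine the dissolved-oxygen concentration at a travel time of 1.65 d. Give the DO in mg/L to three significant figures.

k_d L₀/(k_2−k_d) = 0.300×9.33/(1.63−0.300) = 2.799/1.330 = 2.105 mg/L.
e^(−k_d t) = e^(−0.300×1.650) = 0.6096; e^(−k_2 t) = e^(−1.63×1.650) = 0.06791.
D = 2.105 × (0.6096 − 0.06791) + 0.303 × 0.06791 = 1.140 + 0.02058 = 1.160 mg/L.
DO = C_s − D = 8.65 − 1.160 = 7.490 mg/L.

DO ≈ 7.49 mg/L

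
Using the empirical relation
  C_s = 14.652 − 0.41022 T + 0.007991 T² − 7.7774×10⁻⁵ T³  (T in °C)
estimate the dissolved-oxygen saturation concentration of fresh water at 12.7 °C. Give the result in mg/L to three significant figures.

C_s = 14.652 − 0.41022×12.7 + 0.007991×12.7² − 7.7774×10⁻⁵×12.7³ = 10.57 mg/L.

C_s ≈ 10.6 mg/L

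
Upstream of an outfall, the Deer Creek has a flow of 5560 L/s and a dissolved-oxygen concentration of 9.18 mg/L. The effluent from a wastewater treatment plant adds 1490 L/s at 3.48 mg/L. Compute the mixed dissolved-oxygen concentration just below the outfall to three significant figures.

Flow-weighted mixing: C = (Q_r C_r + Q_w C_w)/(Q_r + Q_w)
= (5560×9.18 + 1490×3.48)/(5560 + 1490) = 56230/7050 = 7.975 mg/L.

7.98 mg/L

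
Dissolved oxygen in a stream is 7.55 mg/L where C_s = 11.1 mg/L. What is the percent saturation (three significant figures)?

% saturation = C/C_s × 100 = 7.55/11.1 × 100 = 68.0 %.

68.0 % saturation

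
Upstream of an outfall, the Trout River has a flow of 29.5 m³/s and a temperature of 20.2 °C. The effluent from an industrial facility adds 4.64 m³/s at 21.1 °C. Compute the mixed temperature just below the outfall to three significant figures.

Flow-weighted mixing: C = (Q_r C_r + Q_w C_w)/(Q_r + Q_w)
= (29.5×20.2 + 4.64×21.1)/(29.5 + 4.64) = 693.8/34.14 = 20.32 °C.

20.3 °C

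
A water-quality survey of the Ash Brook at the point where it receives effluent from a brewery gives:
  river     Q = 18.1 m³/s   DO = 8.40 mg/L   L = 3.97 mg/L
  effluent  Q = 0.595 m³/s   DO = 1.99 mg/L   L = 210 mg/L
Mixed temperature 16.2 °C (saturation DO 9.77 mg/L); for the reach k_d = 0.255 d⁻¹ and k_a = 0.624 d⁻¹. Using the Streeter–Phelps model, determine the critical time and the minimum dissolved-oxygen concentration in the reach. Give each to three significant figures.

Mixed DO = (18.1×8.40 + 0.595×1.99)/(18.1+0.595) = 153.2/18.70 = 8.196 mg/L.
Mixed L₀ = (18.1×3.97 + 0.595×210)/(18.70) = 196.8/18.70 = 10.53 mg/L.
Initial deficit D₀ = C_s − DO₀ = 9.77 − 8.196 = 1.574 mg/L.
t_c = (1/0.3690) ln[(0.624/0.255)(1 − 1.574×0.3690/(0.255×10.53))] = 2.710 × ln(1.918) = 1.764 d.
D_c = (0.255/0.624) × 10.53 × e^(−0.255×1.764) = 0.4087 × 10.53 × 0.6377 = 2.743 mg/L.
Minimum DO = 9.77 − 2.743 = 7.027 mg/L.

t_c ≈ 1.76 d; minimum DO ≈ 7.03 mg/L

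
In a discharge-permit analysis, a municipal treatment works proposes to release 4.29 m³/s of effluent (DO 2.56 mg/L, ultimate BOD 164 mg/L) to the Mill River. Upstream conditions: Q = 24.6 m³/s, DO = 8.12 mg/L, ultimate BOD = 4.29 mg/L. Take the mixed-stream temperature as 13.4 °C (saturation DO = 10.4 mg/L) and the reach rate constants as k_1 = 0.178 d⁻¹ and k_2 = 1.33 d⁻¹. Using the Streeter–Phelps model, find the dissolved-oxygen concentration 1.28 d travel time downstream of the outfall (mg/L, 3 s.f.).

DO ≈ 7.18 mg/L

Mixed DO = (24.6×8.12 + 4.29×2.56)/(24.6+4.29) = 210.7/28.89 = 7.294 mg/L.
Mixed L₀ = (24.6×4.29 + 4.29×164)/(28.89) = 809.1/28.89 = 28.01 mg/L.
Initial deficit D₀ = C_s − DO₀ = 10.4 − 7.294 = 3.106 mg/L.
D(1.28) = [0.178×28.01/(1.33−0.178)](e^(−0.178×1.28) − e^(−1.33×1.28)) + 3.106 e^(−1.33×1.28)
= 4.327 × (0.7963 − 0.1822) + 3.106 × 0.1822 = 3.223 mg/L.
DO = 10.4 − 3.223 = 7.177 mg/L.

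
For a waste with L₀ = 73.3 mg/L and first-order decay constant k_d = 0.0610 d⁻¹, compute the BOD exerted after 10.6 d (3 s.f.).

y_t = L₀(1 − e^(−k_d t)) = 73.3 × (1 − e^(−0.0610×10.6))
= 73.3 × (1 − 0.5238) = 73.3 × 0.4762 = 34.90 mg/L.

y ≈ 34.9 mg/L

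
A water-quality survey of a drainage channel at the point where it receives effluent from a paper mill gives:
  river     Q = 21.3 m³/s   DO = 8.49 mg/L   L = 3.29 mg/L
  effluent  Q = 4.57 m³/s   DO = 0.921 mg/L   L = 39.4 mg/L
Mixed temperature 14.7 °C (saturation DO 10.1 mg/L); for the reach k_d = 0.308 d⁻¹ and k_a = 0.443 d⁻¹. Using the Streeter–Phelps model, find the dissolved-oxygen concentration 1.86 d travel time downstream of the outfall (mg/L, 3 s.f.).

DO ≈ 6.04 mg/L

Mixed DO = (21.3×8.49 + 4.57×0.921)/(21.3+4.57) = 185.0/25.87 = 7.153 mg/L.
Mixed L₀ = (21.3×3.29 + 4.57×39.4)/(25.87) = 250.1/25.87 = 9.669 mg/L.
Initial deficit D₀ = C_s − DO₀ = 10.1 − 7.153 = 2.947 mg/L.
D(1.86) = [0.308×9.669/(0.443−0.308)](e^(−0.308×1.86) − e^(−0.443×1.86)) + 2.947 e^(−0.443×1.86)
= 22.06 × (0.5639 − 0.4387) + 2.947 × 0.4387 = 4.055 mg/L.
DO = 10.1 − 4.055 = 6.045 mg/L.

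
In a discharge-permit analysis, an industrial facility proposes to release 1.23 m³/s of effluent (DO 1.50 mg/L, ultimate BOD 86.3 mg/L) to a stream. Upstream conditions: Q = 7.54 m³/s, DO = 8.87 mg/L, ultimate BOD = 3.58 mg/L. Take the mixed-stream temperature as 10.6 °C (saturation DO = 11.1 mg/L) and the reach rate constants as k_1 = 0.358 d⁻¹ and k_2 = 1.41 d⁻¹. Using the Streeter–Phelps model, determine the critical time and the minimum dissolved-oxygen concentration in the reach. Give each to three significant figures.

t_c ≈ 0.354 d; minimum DO ≈ 7.70 mg/L

Mixed DO = (7.54×8.87 + 1.23×1.50)/(7.54+1.23) = 68.72/8.770 = 7.836 mg/L.
Mixed L₀ = (7.54×3.58 + 1.23×86.3)/(8.770) = 133.1/8.770 = 15.18 mg/L.
Initial deficit D₀ = C_s − DO₀ = 11.1 − 7.836 = 3.264 mg/L.
t_c = (1/1.052) ln[(1.41/0.358)(1 − 3.264×1.052/(0.358×15.18))] = 0.9506 × ln(1.451) = 0.3535 d.
D_c = (0.358/1.41) × 15.18 × e^(−0.358×0.3535) = 0.2539 × 15.18 × 0.8811 = 3.396 mg/L.
Minimum DO = 11.1 − 3.396 = 7.704 mg/L.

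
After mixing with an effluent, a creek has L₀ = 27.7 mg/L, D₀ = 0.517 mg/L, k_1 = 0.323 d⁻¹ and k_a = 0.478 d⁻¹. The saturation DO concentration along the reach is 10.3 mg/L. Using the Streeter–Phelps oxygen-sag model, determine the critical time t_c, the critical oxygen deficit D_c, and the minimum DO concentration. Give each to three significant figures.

t_c ≈ 2.47 d; D_c ≈ 8.43 mg/L; min DO ≈ 1.87 mg/L

t_c = [1/(k_a−k_1)] ln[(k_a/k_1)(1 − D₀(k_a−k_1)/(k_1 L₀))]
= [1/(0.478−0.323)] ln[(0.478/0.323)(1 − 0.517×0.1550/(0.323×27.7))]
= (1/0.1550) ln[1.480 × 0.9910] = 6.452 × ln(1.467) = 6.452 × 0.3830 = 2.471 d.
D_c = (k_1/k_a) L₀ e^(−k_1 t_c) = (0.323/0.478) × 27.7 × e^(−0.323×2.471) = 0.6757 × 27.7 × 0.4502 = 8.427 mg/L.
Minimum DO = C_s − D_c = 10.3 − 8.427 = 1.873 mg/L.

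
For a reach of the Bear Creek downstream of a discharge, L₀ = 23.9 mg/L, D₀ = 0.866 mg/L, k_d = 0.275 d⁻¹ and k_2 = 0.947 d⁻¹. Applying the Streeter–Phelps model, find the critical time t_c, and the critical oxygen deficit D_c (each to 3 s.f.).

t_c ≈ 1.70 d; D_c ≈ 4.35 mg/L

t_c = [1/(k_2−k_d)] ln[(k_2/k_d)(1 − D₀(k_2−k_d)/(k_d L₀))]
= [1/(0.947−0.275)] ln[(0.947/0.275)(1 − 0.866×0.6720/(0.275×23.9))]
= (1/0.6720) ln[3.444 × 0.9115] = 1.488 × ln(3.139) = 1.488 × 1.144 = 1.702 d.
D_c = (k_d/k_2) L₀ e^(−k_d t_c) = (0.275/0.947) × 23.9 × e^(−0.275×1.702) = 0.2904 × 23.9 × 0.6262 = 4.346 mg/L.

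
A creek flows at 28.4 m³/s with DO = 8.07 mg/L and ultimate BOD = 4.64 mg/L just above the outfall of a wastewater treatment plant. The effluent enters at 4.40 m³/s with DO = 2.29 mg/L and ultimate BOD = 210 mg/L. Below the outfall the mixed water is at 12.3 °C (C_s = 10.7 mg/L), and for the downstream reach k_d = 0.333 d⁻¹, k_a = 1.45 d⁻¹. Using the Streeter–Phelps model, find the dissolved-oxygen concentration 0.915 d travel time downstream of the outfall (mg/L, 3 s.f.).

DO ≈ 5.27 mg/L

Mixed DO = (28.4×8.07 + 4.40×2.29)/(28.4+4.40) = 239.3/32.80 = 7.295 mg/L.
Mixed L₀ = (28.4×4.64 + 4.40×210)/(32.80) = 1056/32.80 = 32.19 mg/L.
Initial deficit D₀ = C_s − DO₀ = 10.7 − 7.295 = 3.405 mg/L.
D(0.915) = [0.333×32.19/(1.45−0.333)](e^(−0.333×0.915) − e^(−1.45×0.915)) + 3.405 e^(−1.45×0.915)
= 9.596 × (0.7373 − 0.2653) + 3.405 × 0.2653 = 5.433 mg/L.
DO = 10.7 − 5.433 = 5.267 mg/L.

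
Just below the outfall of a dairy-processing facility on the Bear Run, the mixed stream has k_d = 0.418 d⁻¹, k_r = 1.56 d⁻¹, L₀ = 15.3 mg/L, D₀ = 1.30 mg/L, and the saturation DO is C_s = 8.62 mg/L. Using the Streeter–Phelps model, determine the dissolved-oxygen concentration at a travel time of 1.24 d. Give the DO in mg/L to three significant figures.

k_d L₀/(k_r−k_d) = 0.418×15.3/(1.56−0.418) = 6.395/1.142 = 5.600 mg/L.
e^(−k_d t) = e^(−0.418×1.240) = 0.5955; e^(−k_r t) = e^(−1.56×1.240) = 0.1445.
D = 5.600 × (0.5955 − 0.1445) + 1.30 × 0.1445 = 2.526 + 0.1879 = 2.714 mg/L.
DO = C_s − D = 8.62 − 2.714 = 5.906 mg/L.

DO ≈ 5.91 mg/L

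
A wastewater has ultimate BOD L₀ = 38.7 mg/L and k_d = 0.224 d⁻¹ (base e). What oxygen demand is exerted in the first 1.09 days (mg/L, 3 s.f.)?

y ≈ 8.38 mg/L

y_t = L₀(1 − e^(−k_d t)) = 38.7 × (1 − e^(−0.224×1.09))
= 38.7 × (1 − 0.7834) = 38.7 × 0.2166 = 8.384 mg/L.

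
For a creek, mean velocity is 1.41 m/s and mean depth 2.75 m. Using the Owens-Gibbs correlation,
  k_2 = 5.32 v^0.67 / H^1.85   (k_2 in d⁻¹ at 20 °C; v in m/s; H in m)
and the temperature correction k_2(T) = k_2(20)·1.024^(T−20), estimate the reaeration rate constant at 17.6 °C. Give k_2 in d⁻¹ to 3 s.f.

k_2(20) = 5.32 × 1.41^0.67 / 2.75^1.85 = 5.32 × 1.259 / 6.498 = 1.031 d⁻¹.
k_2(17.6) = 1.031 × 1.024^(17.6−20) = 1.031 × 0.9447 = 0.9737 d⁻¹.

k_2 ≈ 0.974 d⁻¹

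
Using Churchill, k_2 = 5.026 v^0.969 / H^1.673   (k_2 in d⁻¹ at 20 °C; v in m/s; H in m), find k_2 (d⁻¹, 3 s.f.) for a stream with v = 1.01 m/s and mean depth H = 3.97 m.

k_2 = 5.026 × 1.01^0.969 / 3.97^1.673 = 5.026 × 1.010 / 10.04 = 0.5054 d⁻¹.

k_2 ≈ 0.505 d⁻¹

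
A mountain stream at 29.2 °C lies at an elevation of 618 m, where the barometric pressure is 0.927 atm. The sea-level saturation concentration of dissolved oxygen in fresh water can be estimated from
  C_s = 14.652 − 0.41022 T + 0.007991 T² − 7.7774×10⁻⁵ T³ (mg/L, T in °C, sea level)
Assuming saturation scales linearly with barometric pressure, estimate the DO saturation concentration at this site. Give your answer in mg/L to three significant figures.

At sea level: C_s = 14.652 − 0.41022×29.2 + 0.007991×29.2² − 7.7774×10⁻⁵×29.2³ = 7.551 mg/L.
Pressure correction: C_s' = 7.551 × 0.927 = 6.999 mg/L.

C_s ≈ 7.00 mg/L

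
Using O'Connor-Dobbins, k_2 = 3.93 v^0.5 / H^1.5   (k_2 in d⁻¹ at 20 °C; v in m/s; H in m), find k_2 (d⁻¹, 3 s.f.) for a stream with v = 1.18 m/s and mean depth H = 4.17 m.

k_2 ≈ 0.501 d⁻¹

k_2 = 3.93 × 1.18^0.5 / 4.17^1.5 = 3.93 × 1.086 / 8.515 = 0.5013 d⁻¹.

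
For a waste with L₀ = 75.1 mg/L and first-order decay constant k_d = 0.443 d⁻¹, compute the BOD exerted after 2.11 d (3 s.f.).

y ≈ 45.6 mg/L

y_t = L₀(1 − e^(−k_d t)) = 75.1 × (1 − e^(−0.443×2.11))
= 75.1 × (1 − 0.3927) = 75.1 × 0.6073 = 45.61 mg/L.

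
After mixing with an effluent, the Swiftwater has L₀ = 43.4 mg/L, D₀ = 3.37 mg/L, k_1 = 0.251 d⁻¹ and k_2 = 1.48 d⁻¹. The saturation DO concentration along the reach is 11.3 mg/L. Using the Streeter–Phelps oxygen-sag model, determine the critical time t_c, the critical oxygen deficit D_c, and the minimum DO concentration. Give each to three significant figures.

t_c ≈ 1.05 d; D_c ≈ 5.65 mg/L; min DO ≈ 5.65 mg/L

t_c = [1/(k_2−k_1)] ln[(k_2/k_1)(1 − D₀(k_2−k_1)/(k_1 L₀))]
= [1/(1.48−0.251)] ln[(1.48/0.251)(1 − 3.37×1.229/(0.251×43.4))]
= (1/1.229) ln[5.896 × 0.6198] = 0.8137 × ln(3.655) = 0.8137 × 1.296 = 1.054 d.
D_c = (k_1/k_2) L₀ e^(−k_1 t_c) = (0.251/1.48) × 43.4 × e^(−0.251×1.054) = 0.1696 × 43.4 × 0.7675 = 5.649 mg/L.
Minimum DO = C_s − D_c = 11.3 − 5.649 = 5.651 mg/L.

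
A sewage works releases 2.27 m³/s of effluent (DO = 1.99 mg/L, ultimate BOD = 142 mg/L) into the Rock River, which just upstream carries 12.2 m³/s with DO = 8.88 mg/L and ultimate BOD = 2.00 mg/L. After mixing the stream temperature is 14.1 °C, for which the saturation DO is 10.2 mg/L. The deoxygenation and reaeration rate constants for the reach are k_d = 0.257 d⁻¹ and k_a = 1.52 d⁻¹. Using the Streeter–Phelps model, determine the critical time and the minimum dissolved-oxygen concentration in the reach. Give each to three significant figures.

t_c ≈ 0.870 d; minimum DO ≈ 6.96 mg/L

Mixed DO = (12.2×8.88 + 2.27×1.99)/(12.2+2.27) = 112.9/14.47 = 7.799 mg/L.
Mixed L₀ = (12.2×2.00 + 2.27×142)/(14.47) = 346.7/14.47 = 23.96 mg/L.
Initial deficit D₀ = C_s − DO₀ = 10.2 − 7.799 = 2.401 mg/L.
t_c = (1/1.263) ln[(1.52/0.257)(1 − 2.401×1.263/(0.257×23.96))] = 0.7918 × ln(3.002) = 0.8704 d.
D_c = (0.257/1.52) × 23.96 × e^(−0.257×0.8704) = 0.1691 × 23.96 × 0.7996 = 3.239 mg/L.
Minimum DO = 10.2 − 3.239 = 6.961 mg/L.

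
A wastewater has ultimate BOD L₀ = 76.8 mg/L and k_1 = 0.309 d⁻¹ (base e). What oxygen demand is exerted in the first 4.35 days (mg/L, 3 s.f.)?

y ≈ 56.8 mg/L

y_t = L₀(1 − e^(−k_1 t)) = 76.8 × (1 − e^(−0.309×4.35))
= 76.8 × (1 − 0.2608) = 76.8 × 0.7392 = 56.77 mg/L.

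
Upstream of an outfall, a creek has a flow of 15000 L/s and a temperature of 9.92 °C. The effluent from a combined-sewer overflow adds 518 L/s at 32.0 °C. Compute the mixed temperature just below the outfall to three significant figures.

Flow-weighted mixing: C = (Q_r C_r + Q_w C_w)/(Q_r + Q_w)
= (15000×9.92 + 518×32.0)/(15000 + 518) = 165400/15520 = 10.66 °C.

10.7 °C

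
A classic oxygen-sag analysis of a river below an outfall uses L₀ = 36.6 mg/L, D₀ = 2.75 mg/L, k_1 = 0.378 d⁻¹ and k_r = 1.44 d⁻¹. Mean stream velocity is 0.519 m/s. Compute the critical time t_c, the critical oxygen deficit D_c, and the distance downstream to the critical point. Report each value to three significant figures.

t_c ≈ 1.04 d; D_c ≈ 6.49 mg/L; x_c ≈ 46.5 km

With k_r/k_1 = 3.810 and 1 − D₀(k_r−k_1)/(k_1 L₀) = 0.7889,
t_c = ln(3.810 × 0.7889) / (1.44 − 0.378) = ln(3.005) / 1.062 = 1.100/1.062 = 1.036 d.
L(t_c) = L₀ e^(−k_1 t_c) = 36.6 × 0.6759 = 24.74 mg/L, and at the critical point k_r D_c = k_1 L, so D_c = (0.378/1.44) × 24.74 = 6.494 mg/L.
x_c = v t_c = 0.519 m/s × 1.036 d × 86400 s/d = 46460 m ≈ 46.5 km.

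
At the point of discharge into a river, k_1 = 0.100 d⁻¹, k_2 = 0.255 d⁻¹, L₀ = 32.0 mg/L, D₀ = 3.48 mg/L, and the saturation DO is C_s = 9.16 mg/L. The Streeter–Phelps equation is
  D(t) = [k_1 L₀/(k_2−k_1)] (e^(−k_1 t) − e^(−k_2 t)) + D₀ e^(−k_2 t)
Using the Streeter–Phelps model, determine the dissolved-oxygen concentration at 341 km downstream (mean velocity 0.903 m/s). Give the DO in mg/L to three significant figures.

DO ≈ 1.46 mg/L

Travel time t = x/v = 341 km / (0.903 m/s) = 341000 m / 0.903 m/s = 377600 s = 4.371 d.
k_1 L₀/(k_2−k_1) = 0.100×32.0/(0.255−0.100) = 3.200/0.1550 = 20.65 mg/L.
e^(−k_1 t) = e^(−0.100×4.371) = 0.6459; e^(−k_2 t) = e^(−0.255×4.371) = 0.3281.
D = 20.65 × (0.6459 − 0.3281) + 3.48 × 0.3281 = 6.562 + 1.142 = 7.704 mg/L.
DO = C_s − D = 9.16 − 7.704 = 1.456 mg/L.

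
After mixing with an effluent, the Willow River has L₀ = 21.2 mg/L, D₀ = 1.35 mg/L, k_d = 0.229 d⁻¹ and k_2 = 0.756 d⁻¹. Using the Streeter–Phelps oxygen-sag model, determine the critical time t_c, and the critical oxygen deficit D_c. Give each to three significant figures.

t_c ≈ 1.97 d; D_c ≈ 4.09 mg/L

With k_2/k_d = 3.301 and 1 − D₀(k_2−k_d)/(k_d L₀) = 0.8535,
t_c = ln(3.301 × 0.8535) / (0.756 − 0.229) = ln(2.818) / 0.5270 = 1.036/0.5270 = 1.966 d.
L(t_c) = L₀ e^(−k_d t_c) = 21.2 × 0.6376 = 13.52 mg/L, and at the critical point k_2 D_c = k_d L, so D_c = (0.229/0.756) × 13.52 = 4.094 mg/L.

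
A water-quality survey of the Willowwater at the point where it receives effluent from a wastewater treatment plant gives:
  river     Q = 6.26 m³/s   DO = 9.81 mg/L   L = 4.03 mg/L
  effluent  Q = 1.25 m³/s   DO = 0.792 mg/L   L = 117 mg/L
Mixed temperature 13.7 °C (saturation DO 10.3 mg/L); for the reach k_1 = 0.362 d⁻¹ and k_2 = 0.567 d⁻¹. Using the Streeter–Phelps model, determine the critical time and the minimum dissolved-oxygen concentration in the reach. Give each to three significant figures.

Mixed DO = (6.26×9.81 + 1.25×0.792)/(6.26+1.25) = 62.40/7.510 = 8.309 mg/L.
Mixed L₀ = (6.26×4.03 + 1.25×117)/(7.510) = 171.5/7.510 = 22.83 mg/L.
Initial deficit D₀ = C_s − DO₀ = 10.3 − 8.309 = 1.991 mg/L.
t_c = (1/0.2050) ln[(0.567/0.362)(1 − 1.991×0.2050/(0.362×22.83))] = 4.878 × ln(1.489) = 1.942 d.
D_c = (0.362/0.567) × 22.83 × e^(−0.362×1.942) = 0.6384 × 22.83 × 0.4951 = 7.218 mg/L.
Minimum DO = 10.3 − 7.218 = 3.082 mg/L.

t_c ≈ 1.94 d; minimum DO ≈ 3.08 mg/L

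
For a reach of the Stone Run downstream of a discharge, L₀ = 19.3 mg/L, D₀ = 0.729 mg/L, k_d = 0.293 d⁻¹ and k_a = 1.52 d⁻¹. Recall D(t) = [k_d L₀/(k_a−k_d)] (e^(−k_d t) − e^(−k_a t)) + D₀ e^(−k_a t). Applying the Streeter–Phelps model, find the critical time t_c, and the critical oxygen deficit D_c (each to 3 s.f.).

t_c = [1/(k_a−k_d)] ln[(k_a/k_d)(1 − D₀(k_a−k_d)/(k_d L₀))]
= [1/(1.52−0.293)] ln[(1.52/0.293)(1 − 0.729×1.227/(0.293×19.3))]
= (1/1.227) ln[5.188 × 0.8418] = 0.8150 × ln(4.367) = 0.8150 × 1.474 = 1.201 d.
D_c = (k_d/k_a) L₀ e^(−k_d t_c) = (0.293/1.52) × 19.3 × e^(−0.293×1.201) = 0.1928 × 19.3 × 0.7033 = 2.616 mg/L.

t_c ≈ 1.20 d; D_c ≈ 2.62 mg/L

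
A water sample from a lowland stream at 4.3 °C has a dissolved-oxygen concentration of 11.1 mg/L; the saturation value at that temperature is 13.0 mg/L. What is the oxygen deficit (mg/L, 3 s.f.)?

D ≈ 1.90 mg/L

D = C_s − C = 13.0 − 11.1 = 1.90 mg/L.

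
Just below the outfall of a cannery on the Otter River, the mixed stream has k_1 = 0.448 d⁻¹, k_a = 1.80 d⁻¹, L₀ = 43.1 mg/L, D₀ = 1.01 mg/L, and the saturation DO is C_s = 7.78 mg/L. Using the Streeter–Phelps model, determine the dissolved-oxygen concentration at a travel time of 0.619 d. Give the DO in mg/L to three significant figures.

DO ≈ 1.31 mg/L

k_1 L₀/(k_a−k_1) = 0.448×43.1/(1.80−0.448) = 19.31/1.352 = 14.28 mg/L.
e^(−k_1 t) = e^(−0.448×0.6190) = 0.7578; e^(−k_a t) = e^(−1.80×0.6190) = 0.3282.
D = 14.28 × (0.7578 − 0.3282) + 1.01 × 0.3282 = 6.136 + 0.3315 = 6.467 mg/L.
DO = C_s − D = 7.78 − 6.467 = 1.313 mg/L.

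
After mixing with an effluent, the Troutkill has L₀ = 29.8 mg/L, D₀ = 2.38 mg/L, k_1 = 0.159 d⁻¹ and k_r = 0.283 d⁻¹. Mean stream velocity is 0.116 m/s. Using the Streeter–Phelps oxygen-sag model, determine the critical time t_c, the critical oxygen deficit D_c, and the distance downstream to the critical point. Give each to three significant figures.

t_c = [1/(k_r−k_1)] ln[(k_r/k_1)(1 − D₀(k_r−k_1)/(k_1 L₀))]
= [1/(0.283−0.159)] ln[(0.283/0.159)(1 − 2.38×0.1240/(0.159×29.8))]
= (1/0.1240) ln[1.780 × 0.9377] = 8.065 × ln(1.669) = 8.065 × 0.5122 = 4.131 d.
D_c = (k_1/k_r) L₀ e^(−k_1 t_c) = (0.159/0.283) × 29.8 × e^(−0.159×4.131) = 0.5618 × 29.8 × 0.5185 = 8.681 mg/L.
x_c = v t_c = 0.116 m/s × 4.131 d × 86400 s/d = 41400 m ≈ 41.4 km.

t_c ≈ 4.13 d; D_c ≈ 8.68 mg/L; x_c ≈ 41.4 km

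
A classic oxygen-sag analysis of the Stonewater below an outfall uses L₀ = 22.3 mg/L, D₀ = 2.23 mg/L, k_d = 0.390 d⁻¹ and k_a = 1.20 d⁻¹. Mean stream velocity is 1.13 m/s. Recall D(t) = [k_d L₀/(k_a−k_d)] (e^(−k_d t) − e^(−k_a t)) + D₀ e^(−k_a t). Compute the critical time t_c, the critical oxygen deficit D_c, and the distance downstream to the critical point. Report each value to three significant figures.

t_c ≈ 1.10 d; D_c ≈ 4.72 mg/L; x_c ≈ 107 km

t_c = [1/(k_a−k_d)] ln[(k_a/k_d)(1 − D₀(k_a−k_d)/(k_d L₀))]
= [1/(1.20−0.390)] ln[(1.20/0.390)(1 − 2.23×0.8100/(0.390×22.3))]
= (1/0.8100) ln[3.077 × 0.7923] = 1.235 × ln(2.438) = 1.235 × 0.8911 = 1.100 d.
D_c = (k_d/k_a) L₀ e^(−k_d t_c) = (0.390/1.20) × 22.3 × e^(−0.390×1.100) = 0.3250 × 22.3 × 0.6511 = 4.719 mg/L.
x_c = v t_c = 1.13 m/s × 1.100 d × 86400 s/d = 107400 m ≈ 107 km.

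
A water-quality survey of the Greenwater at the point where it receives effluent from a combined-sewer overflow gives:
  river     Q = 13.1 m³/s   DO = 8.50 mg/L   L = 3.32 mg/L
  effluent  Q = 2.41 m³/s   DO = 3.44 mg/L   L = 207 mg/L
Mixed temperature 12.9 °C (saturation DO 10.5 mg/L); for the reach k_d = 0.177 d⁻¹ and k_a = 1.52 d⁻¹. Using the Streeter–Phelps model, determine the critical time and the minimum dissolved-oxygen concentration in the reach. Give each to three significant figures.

t_c ≈ 0.910 d; minimum DO ≈ 7.03 mg/L

Mixed DO = (13.1×8.50 + 2.41×3.44)/(13.1+2.41) = 119.6/15.51 = 7.714 mg/L.
Mixed L₀ = (13.1×3.32 + 2.41×207)/(15.51) = 542.4/15.51 = 34.97 mg/L.
Initial deficit D₀ = C_s − DO₀ = 10.5 − 7.714 = 2.786 mg/L.
t_c = (1/1.343) ln[(1.52/0.177)(1 − 2.786×1.343/(0.177×34.97))] = 0.7446 × ln(3.396) = 0.9103 d.
D_c = (0.177/1.52) × 34.97 × e^(−0.177×0.9103) = 0.1164 × 34.97 × 0.8512 = 3.466 mg/L.
Minimum DO = 10.5 − 3.466 = 7.034 mg/L.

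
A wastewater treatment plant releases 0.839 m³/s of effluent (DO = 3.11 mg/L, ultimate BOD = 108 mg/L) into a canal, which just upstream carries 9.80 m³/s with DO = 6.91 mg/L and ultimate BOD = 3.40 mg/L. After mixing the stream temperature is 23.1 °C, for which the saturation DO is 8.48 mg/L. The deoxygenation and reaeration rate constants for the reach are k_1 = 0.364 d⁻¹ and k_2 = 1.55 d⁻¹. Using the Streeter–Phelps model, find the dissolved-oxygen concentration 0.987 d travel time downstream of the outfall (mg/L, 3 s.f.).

DO ≈ 6.35 mg/L

Mixed DO = (9.80×6.91 + 0.839×3.11)/(9.80+0.839) = 70.33/10.64 = 6.610 mg/L.
Mixed L₀ = (9.80×3.40 + 0.839×108)/(10.64) = 123.9/10.64 = 11.65 mg/L.
Initial deficit D₀ = C_s − DO₀ = 8.48 − 6.610 = 1.870 mg/L.
D(0.987) = [0.364×11.65/(1.55−0.364)](e^(−0.364×0.987) − e^(−1.55×0.987)) + 1.870 e^(−1.55×0.987)
= 3.575 × (0.6982 − 0.2166) + 1.870 × 0.2166 = 2.127 mg/L.
DO = 8.48 − 2.127 = 6.353 mg/L.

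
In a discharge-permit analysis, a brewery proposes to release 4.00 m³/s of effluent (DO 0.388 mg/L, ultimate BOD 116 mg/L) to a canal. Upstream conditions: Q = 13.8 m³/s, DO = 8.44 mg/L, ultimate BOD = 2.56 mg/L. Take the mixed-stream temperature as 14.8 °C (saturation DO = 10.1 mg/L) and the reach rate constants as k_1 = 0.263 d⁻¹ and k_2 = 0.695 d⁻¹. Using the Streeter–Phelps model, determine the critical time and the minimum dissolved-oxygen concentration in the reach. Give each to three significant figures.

t_c ≈ 1.72 d; minimum DO ≈ 3.35 mg/L

Mixed DO = (13.8×8.44 + 4.00×0.388)/(13.8+4.00) = 118.0/17.80 = 6.631 mg/L.
Mixed L₀ = (13.8×2.56 + 4.00×116)/(17.80) = 499.3/17.80 = 28.05 mg/L.
Initial deficit D₀ = C_s − DO₀ = 10.1 − 6.631 = 3.469 mg/L.
t_c = (1/0.4320) ln[(0.695/0.263)(1 − 3.469×0.4320/(0.263×28.05))] = 2.315 × ln(2.106) = 1.724 d.
D_c = (0.263/0.695) × 28.05 × e^(−0.263×1.724) = 0.3784 × 28.05 × 0.6355 = 6.746 mg/L.
Minimum DO = 10.1 − 6.746 = 3.354 mg/L.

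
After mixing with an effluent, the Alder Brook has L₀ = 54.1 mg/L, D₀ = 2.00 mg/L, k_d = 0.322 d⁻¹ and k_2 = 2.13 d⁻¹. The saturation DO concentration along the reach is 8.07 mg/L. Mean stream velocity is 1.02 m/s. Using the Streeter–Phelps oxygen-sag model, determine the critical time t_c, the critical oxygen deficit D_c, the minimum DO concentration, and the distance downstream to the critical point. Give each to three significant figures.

At the critical point dD/dt = 0, so k_d L₀ e^(−k_d t) = k_2 D. Substituting D(t) from the Streeter–Phelps equation and solving for t gives
t_c = ln[(k_2/k_d)(1 − D₀(k_2−k_d)/(k_d L₀))] / (k_2−k_d).
Here k_2−k_d = 1.808 d⁻¹ and 1 − D₀(k_2−k_d)/(k_d L₀) = 1 − 2.00×1.808/(0.322×54.1) = 0.7924, so
t_c = ln(6.615 × 0.7924) / 1.808 = 1.657 / 1.808 = 0.9163 d.
L(t_c) = L₀ e^(−k_d t_c) = 54.1 × 0.7445 = 40.28 mg/L, and at the critical point k_2 D_c = k_d L, so D_c = (0.322/2.13) × 40.28 = 6.089 mg/L.
Minimum DO = C_s − D_c = 8.07 − 6.089 = 1.981 mg/L.
x_c = v t_c = 1.02 m/s × 0.9163 d × 86400 s/d = 80750 m ≈ 80.8 km.

t_c ≈ 0.916 d; D_c ≈ 6.09 mg/L; min DO ≈ 1.98 mg/L; x_c ≈ 80.8 km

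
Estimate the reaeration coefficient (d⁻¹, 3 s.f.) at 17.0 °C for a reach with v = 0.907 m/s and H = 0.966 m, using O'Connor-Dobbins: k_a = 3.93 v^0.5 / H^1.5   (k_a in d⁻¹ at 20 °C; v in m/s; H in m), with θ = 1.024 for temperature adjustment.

k_a ≈ 3.67 d⁻¹

k_a(20) = 3.93 × 0.907^0.5 / 0.966^1.5 = 3.93 × 0.9524 / 0.9494 = 3.942 d⁻¹.
k_a(17.0) = 3.942 × 1.024^(17.0−20) = 3.942 × 0.9313 = 3.671 d⁻¹.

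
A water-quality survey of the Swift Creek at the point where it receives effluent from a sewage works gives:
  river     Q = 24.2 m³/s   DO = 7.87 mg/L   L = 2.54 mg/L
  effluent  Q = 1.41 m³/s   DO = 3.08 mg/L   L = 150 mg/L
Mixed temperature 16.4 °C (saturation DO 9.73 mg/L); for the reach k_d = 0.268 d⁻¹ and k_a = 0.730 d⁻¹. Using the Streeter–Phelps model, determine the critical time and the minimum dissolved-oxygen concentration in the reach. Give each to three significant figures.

Mixed DO = (24.2×7.87 + 1.41×3.08)/(24.2+1.41) = 194.8/25.61 = 7.606 mg/L.
Mixed L₀ = (24.2×2.54 + 1.41×150)/(25.61) = 273.0/25.61 = 10.66 mg/L.
Initial deficit D₀ = C_s − DO₀ = 9.73 − 7.606 = 2.124 mg/L.
t_c = (1/0.4620) ln[(0.730/0.268)(1 − 2.124×0.4620/(0.268×10.66))] = 2.165 × ln(1.788) = 1.258 d.
D_c = (0.268/0.730) × 10.66 × e^(−0.268×1.258) = 0.3671 × 10.66 × 0.7138 = 2.793 mg/L.
Minimum DO = 9.73 − 2.793 = 6.937 mg/L.

t_c ≈ 1.26 d; minimum DO ≈ 6.94 mg/L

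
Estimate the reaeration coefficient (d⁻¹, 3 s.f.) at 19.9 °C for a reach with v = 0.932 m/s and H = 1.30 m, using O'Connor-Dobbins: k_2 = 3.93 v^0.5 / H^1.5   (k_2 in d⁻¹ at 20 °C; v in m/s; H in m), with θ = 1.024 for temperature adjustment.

k_2 ≈ 2.55 d⁻¹

k_2(20) = 3.93 × 0.932^0.5 / 1.30^1.5 = 3.93 × 0.9654 / 1.482 = 2.560 d⁻¹.
k_2(19.9) = 2.560 × 1.024^(19.9−20) = 2.560 × 0.9976 = 2.554 d⁻¹.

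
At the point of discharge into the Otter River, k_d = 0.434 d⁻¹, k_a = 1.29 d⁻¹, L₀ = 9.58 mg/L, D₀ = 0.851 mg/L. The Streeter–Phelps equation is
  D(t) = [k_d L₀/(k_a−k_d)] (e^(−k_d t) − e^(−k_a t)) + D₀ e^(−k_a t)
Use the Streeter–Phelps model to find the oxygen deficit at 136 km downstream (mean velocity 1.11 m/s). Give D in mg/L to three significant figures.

Travel time t = x/v = 136 km / (1.11 m/s) = 136000 m / 1.11 m/s = 122500 s = 1.418 d.
k_d L₀/(k_a−k_d) = 0.434×9.58/(1.29−0.434) = 4.158/0.8560 = 4.857 mg/L.
e^(−k_d t) = e^(−0.434×1.418) = 0.5404; e^(−k_a t) = e^(−1.29×1.418) = 0.1605.
D = 4.857 × (0.5404 − 0.1605) + 0.851 × 0.1605 = 1.845 + 0.1366 = 1.982 mg/L.

D ≈ 1.98 mg/L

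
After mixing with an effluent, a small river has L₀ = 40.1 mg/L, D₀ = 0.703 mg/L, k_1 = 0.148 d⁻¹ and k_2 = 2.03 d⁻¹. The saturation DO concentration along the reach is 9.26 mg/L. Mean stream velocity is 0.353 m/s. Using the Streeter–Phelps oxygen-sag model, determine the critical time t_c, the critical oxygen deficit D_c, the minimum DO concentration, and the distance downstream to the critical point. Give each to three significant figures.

t_c ≈ 1.26 d; D_c ≈ 2.43 mg/L; min DO ≈ 6.83 mg/L; x_c ≈ 38.3 km

At the critical point dD/dt = 0, so k_1 L₀ e^(−k_1 t) = k_2 D. Substituting D(t) from the Streeter–Phelps equation and solving for t gives
t_c = ln[(k_2/k_1)(1 − D₀(k_2−k_1)/(k_1 L₀))] / (k_2−k_1).
Here k_2−k_1 = 1.882 d⁻¹ and 1 − D₀(k_2−k_1)/(k_1 L₀) = 1 − 0.703×1.882/(0.148×40.1) = 0.7771, so
t_c = ln(13.72 × 0.7771) / 1.882 = 2.366 / 1.882 = 1.257 d.
D_c = (k_1/k_2) L₀ e^(−k_1 t_c) = (0.148/2.03) × 40.1 × e^(−0.148×1.257) = 0.07291 × 40.1 × 0.8302 = 2.427 mg/L.
Minimum DO = C_s − D_c = 9.26 − 2.427 = 6.833 mg/L.
x_c = v t_c = 0.353 m/s × 1.257 d × 86400 s/d = 38350 m ≈ 38.3 km.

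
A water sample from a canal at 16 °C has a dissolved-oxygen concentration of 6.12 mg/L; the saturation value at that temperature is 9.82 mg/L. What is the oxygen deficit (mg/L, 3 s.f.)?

D = C_s − C = 9.82 − 6.12 = 3.70 mg/L.

D ≈ 3.70 mg/L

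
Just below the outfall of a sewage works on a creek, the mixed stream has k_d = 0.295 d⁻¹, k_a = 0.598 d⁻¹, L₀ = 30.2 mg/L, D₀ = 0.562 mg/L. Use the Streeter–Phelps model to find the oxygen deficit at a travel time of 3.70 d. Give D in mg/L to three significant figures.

D ≈ 6.72 mg/L

k_d L₀/(k_a−k_d) = 0.295×30.2/(0.598−0.295) = 8.909/0.3030 = 29.40 mg/L.
e^(−k_d t) = e^(−0.295×3.700) = 0.3357; e^(−k_a t) = e^(−0.598×3.700) = 0.1094.
D = 29.40 × (0.3357 − 0.1094) + 0.562 × 0.1094 = 6.654 + 0.06149 = 6.715 mg/L.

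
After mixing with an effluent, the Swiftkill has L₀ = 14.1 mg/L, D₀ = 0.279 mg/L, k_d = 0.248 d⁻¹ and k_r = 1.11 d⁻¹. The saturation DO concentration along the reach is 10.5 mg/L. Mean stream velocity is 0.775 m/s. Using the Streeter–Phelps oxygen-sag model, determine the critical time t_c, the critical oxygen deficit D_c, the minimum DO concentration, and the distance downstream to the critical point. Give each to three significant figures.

t_c ≈ 1.66 d; D_c ≈ 2.09 mg/L; min DO ≈ 8.41 mg/L; x_c ≈ 111 km

At the critical point dD/dt = 0, so k_d L₀ e^(−k_d t) = k_r D. Substituting D(t) from the Streeter–Phelps equation and solving for t gives
t_c = ln[(k_r/k_d)(1 − D₀(k_r−k_d)/(k_d L₀))] / (k_r−k_d).
Here k_r−k_d = 0.8620 d⁻¹ and 1 − D₀(k_r−k_d)/(k_d L₀) = 1 − 0.279×0.8620/(0.248×14.1) = 0.9312, so
t_c = ln(4.476 × 0.9312) / 0.8620 = 1.427 / 0.8620 = 1.656 d.
D_c = (k_d/k_r) L₀ e^(−k_d t_c) = (0.248/1.11) × 14.1 × e^(−0.248×1.656) = 0.2234 × 14.1 × 0.6632 = 2.089 mg/L.
Minimum DO = C_s − D_c = 10.5 − 2.089 = 8.411 mg/L.
x_c = v t_c = 0.775 m/s × 1.656 d × 86400 s/d = 110900 m ≈ 111 km.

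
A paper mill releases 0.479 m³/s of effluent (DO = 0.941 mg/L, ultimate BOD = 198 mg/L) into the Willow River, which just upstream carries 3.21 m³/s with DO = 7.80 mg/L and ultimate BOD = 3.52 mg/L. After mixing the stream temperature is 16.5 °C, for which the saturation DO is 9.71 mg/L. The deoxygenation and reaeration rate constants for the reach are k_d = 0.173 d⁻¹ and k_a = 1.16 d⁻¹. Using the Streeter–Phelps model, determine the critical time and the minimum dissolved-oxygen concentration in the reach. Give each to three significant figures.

Mixed DO = (3.21×7.80 + 0.479×0.941)/(3.21+0.479) = 25.49/3.689 = 6.909 mg/L.
Mixed L₀ = (3.21×3.52 + 0.479×198)/(3.689) = 106.1/3.689 = 28.77 mg/L.
Initial deficit D₀ = C_s − DO₀ = 9.71 − 6.909 = 2.801 mg/L.
t_c = (1/0.9870) ln[(1.16/0.173)(1 − 2.801×0.9870/(0.173×28.77))] = 1.013 × ln(2.982) = 1.107 d.
D_c = (0.173/1.16) × 28.77 × e^(−0.173×1.107) = 0.1491 × 28.77 × 0.8257 = 3.543 mg/L.
Minimum DO = 9.71 − 3.543 = 6.167 mg/L.

t_c ≈ 1.11 d; minimum DO ≈ 6.17 mg/L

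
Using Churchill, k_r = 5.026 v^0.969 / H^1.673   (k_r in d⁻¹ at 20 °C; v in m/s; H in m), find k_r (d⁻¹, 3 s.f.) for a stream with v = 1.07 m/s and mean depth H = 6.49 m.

k_r = 5.026 × 1.07^0.969 / 6.49^1.673 = 5.026 × 1.068 / 22.85 = 0.2349 d⁻¹.

k_r ≈ 0.235 d⁻¹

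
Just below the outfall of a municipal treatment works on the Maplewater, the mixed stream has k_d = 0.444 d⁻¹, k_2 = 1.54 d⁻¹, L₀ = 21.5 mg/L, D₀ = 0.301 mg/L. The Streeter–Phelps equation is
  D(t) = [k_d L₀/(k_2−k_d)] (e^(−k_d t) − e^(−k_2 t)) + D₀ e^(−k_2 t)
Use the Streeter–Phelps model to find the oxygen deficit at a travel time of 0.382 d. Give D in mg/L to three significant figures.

D ≈ 2.68 mg/L

k_d L₀/(k_2−k_d) = 0.444×21.5/(1.54−0.444) = 9.546/1.096 = 8.710 mg/L.
e^(−k_d t) = e^(−0.444×0.3820) = 0.8440; e^(−k_2 t) = e^(−1.54×0.3820) = 0.5553.
D = 8.710 × (0.8440 − 0.5553) + 0.301 × 0.5553 = 2.515 + 0.1671 = 2.682 mg/L.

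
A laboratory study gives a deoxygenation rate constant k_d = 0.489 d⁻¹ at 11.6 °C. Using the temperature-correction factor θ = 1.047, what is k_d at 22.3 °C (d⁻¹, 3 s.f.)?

k_d ≈ 0.799 d⁻¹

k_d(T₂) = k_d(T₁) · θ^(T₂−T₁) = 0.489 × 1.047^(22.3−11.6)
= 0.489 × 1.047^10.7 = 0.489 × 1.635 = 0.7994 d⁻¹.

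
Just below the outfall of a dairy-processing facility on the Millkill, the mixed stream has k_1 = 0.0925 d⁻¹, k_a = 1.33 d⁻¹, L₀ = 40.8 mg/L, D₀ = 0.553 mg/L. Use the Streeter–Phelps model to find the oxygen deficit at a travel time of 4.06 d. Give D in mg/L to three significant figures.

D ≈ 2.08 mg/L

k_1 L₀/(k_a−k_1) = 0.0925×40.8/(1.33−0.0925) = 3.774/1.238 = 3.050 mg/L.
e^(−k_1 t) = e^(−0.0925×4.060) = 0.6869; e^(−k_a t) = e^(−1.33×4.060) = 0.004517.
D = 3.050 × (0.6869 − 0.004517) + 0.553 × 0.004517 = 2.081 + 0.002498 = 2.084 mg/L.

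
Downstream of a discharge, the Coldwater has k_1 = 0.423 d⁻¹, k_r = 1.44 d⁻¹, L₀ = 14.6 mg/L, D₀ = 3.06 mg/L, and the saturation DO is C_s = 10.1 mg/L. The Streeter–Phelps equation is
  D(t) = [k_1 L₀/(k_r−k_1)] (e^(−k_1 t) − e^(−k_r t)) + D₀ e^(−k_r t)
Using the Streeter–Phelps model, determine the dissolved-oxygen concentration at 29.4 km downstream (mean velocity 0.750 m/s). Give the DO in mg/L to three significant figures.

Travel time t = x/v = 29.4 km / (0.750 m/s) = 29400 m / 0.750 m/s = 39200 s = 0.4537 d.
k_1 L₀/(k_r−k_1) = 0.423×14.6/(1.44−0.423) = 6.176/1.017 = 6.073 mg/L.
e^(−k_1 t) = e^(−0.423×0.4537) = 0.8254; e^(−k_r t) = e^(−1.44×0.4537) = 0.5203.
D = 6.073 × (0.8254 − 0.5203) + 3.06 × 0.5203 = 1.853 + 1.592 = 3.445 mg/L.
DO = C_s − D = 10.1 − 3.445 = 6.655 mg/L.

DO ≈ 6.66 mg/L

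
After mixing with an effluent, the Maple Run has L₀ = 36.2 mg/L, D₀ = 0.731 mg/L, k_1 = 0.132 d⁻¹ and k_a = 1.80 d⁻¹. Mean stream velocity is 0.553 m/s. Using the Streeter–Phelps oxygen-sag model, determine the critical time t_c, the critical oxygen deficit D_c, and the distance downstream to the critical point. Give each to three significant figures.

t_c ≈ 1.39 d; D_c ≈ 2.21 mg/L; x_c ≈ 66.4 km

With k_a/k_1 = 13.64 and 1 − D₀(k_a−k_1)/(k_1 L₀) = 0.7448,
t_c = ln(13.64 × 0.7448) / (1.80 − 0.132) = ln(10.16) / 1.668 = 2.318/1.668 = 1.390 d.
D_c = (k_1/k_a) L₀ e^(−k_1 t_c) = (0.132/1.80) × 36.2 × e^(−0.132×1.390) = 0.07333 × 36.2 × 0.8324 = 2.210 mg/L.
x_c = v t_c = 0.553 m/s × 1.390 d × 86400 s/d = 66400 m ≈ 66.4 km.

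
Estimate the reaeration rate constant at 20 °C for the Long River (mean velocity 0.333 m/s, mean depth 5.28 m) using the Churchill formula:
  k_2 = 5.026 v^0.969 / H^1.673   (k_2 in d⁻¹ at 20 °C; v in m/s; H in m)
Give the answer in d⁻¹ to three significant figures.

k_2 = 5.026 × 0.333^0.969 / 5.28^1.673 = 5.026 × 0.3445 / 16.18 = 0.1070 d⁻¹.

k_2 ≈ 0.107 d⁻¹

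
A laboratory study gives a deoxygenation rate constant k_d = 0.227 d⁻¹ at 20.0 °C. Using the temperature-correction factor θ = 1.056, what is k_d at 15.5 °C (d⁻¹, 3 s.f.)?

k_d ≈ 0.178 d⁻¹

k_d(T₂) = k_d(T₁) · θ^(T₂−T₁) = 0.227 × 1.056^(15.5−20.0)
= 0.227 × 1.056^-4.50 = 0.227 × 0.7826 = 0.1776 d⁻¹.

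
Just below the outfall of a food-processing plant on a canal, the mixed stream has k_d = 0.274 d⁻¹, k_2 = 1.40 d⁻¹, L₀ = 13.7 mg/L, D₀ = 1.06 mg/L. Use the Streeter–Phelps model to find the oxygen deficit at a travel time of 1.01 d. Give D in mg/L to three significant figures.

D ≈ 1.97 mg/L

k_d L₀/(k_2−k_d) = 0.274×13.7/(1.40−0.274) = 3.754/1.126 = 3.334 mg/L.
e^(−k_d t) = e^(−0.274×1.010) = 0.7583; e^(−k_2 t) = e^(−1.40×1.010) = 0.2432.
D = 3.334 × (0.7583 − 0.2432) + 1.06 × 0.2432 = 1.717 + 0.2578 = 1.975 mg/L.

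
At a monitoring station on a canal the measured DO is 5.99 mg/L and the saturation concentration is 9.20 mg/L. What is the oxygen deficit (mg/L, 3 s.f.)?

D = C_s − C = 9.20 − 5.99 = 3.21 mg/L.

D ≈ 3.21 mg/L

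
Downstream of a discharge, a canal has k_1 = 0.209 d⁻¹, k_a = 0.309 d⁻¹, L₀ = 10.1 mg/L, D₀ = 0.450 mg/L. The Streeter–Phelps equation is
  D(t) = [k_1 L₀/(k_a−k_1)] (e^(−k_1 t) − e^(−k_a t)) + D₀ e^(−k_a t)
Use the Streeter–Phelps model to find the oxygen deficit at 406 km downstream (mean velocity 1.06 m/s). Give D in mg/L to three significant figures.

D ≈ 3.11 mg/L

Travel time t = x/v = 406 km / (1.06 m/s) = 406000 m / 1.06 m/s = 383000 s = 4.433 d.
k_1 L₀/(k_a−k_1) = 0.209×10.1/(0.309−0.209) = 2.111/0.1000 = 21.11 mg/L.
e^(−k_1 t) = e^(−0.209×4.433) = 0.3959; e^(−k_a t) = e^(−0.309×4.433) = 0.2542.
D = 21.11 × (0.3959 − 0.2542) + 0.450 × 0.2542 = 2.993 + 0.1144 = 3.107 mg/L.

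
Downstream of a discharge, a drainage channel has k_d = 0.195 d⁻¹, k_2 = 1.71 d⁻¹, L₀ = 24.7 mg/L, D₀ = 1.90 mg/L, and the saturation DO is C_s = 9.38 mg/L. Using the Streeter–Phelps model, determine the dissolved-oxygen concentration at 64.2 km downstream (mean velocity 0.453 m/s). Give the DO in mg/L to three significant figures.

DO ≈ 7.15 mg/L

Travel time t = x/v = 64.2 km / (0.453 m/s) = 64200 m / 0.453 m/s = 141700 s = 1.640 d.
k_d L₀/(k_2−k_d) = 0.195×24.7/(1.71−0.195) = 4.817/1.515 = 3.179 mg/L.
e^(−k_d t) = e^(−0.195×1.640) = 0.7263; e^(−k_2 t) = e^(−1.71×1.640) = 0.06051.
D = 3.179 × (0.7263 − 0.06051) + 1.90 × 0.06051 = 2.117 + 0.1150 = 2.231 mg/L.
DO = C_s − D = 9.38 − 2.231 = 7.149 mg/L.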